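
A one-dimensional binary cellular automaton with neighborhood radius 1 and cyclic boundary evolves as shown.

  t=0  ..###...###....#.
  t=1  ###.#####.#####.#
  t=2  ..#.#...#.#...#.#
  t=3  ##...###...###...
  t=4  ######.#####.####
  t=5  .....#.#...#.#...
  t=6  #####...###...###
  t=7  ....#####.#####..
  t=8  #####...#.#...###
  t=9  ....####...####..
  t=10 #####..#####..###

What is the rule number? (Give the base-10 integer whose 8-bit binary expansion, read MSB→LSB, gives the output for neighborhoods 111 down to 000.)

  ###|.  b7=0 t=0,i=3
  ##.|#  b6=1 t=0,i=4
  #.#|.  b5=0 t=1,i=3
  #..|#  b4=1 t=0,i=5
  .##|#  b3=1 t=0,i=2
  .#.|.  b2=0 t=0,i=15
  ..#|#  b1=1 t=0,i=1
  ...|#  b0=1 t=0,i=0
  bits 01011011 = 91

91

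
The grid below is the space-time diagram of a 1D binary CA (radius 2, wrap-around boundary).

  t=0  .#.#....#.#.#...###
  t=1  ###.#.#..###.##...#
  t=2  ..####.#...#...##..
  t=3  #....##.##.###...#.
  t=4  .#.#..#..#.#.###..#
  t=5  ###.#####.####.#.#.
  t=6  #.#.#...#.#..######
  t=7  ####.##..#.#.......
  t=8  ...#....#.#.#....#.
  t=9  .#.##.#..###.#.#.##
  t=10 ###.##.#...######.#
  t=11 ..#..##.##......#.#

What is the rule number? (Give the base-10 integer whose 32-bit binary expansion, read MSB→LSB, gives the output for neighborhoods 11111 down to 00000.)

  ##### -> .   bit 31 = 0  t=5,i=6
  ####. -> .   bit 30 = 0  t=1,i=1
  ###.# -> #   bit 29 = 1  t=0,i=18
  ###.. -> #   bit 28 = 1  t=3,i=13
  ##.## -> .   bit 27 = 0  t=1,i=12
  ##.#. -> #   bit 26 = 1  t=0,i=0
  ##..# -> .   bit 25 = 0  t=4,i=16
  ##... -> #   bit 24 = 1  t=1,i=15
  #.### -> #   bit 23 = 1  t=3,i=11
  #.##. -> .   bit 22 = 0  t=1,i=13
  #.#.# -> #   bit 21 = 1  t=0,i=1
  #.#.. -> .   bit 20 = 0  t=0,i=3
  #..## -> .   bit 19 = 0  t=1,i=8
  #..#. -> #   bit 18 = 1  t=4,i=5
  #...# -> #   bit 17 = 1  t=0,i=14
  #.... -> .   bit 16 = 0  t=0,i=5
  .#### -> .   bit 15 = 0  t=1,i=0
  .###. -> .   bit 14 = 0  t=0,i=17
  .##.# -> #   bit 13 = 1  t=3,i=6
  .##.. -> .   bit 12 = 0  t=1,i=14
  .#.## -> #   bit 11 = 1  t=4,i=12
  .#.#. -> #   bit 10 = 1  t=0,i=2
  .#..# -> #   bit 9 = 1  t=1,i=7
  .#... -> #   bit 8 = 1  t=0,i=4
  ..### -> .   bit 7 = 0  t=0,i=16
  ..##. -> .   bit 6 = 0  t=2,i=15
  ..#.# -> .   bit 5 = 0  t=0,i=8
  ..#.. -> #   bit 4 = 1  t=2,i=11
  ...## -> .   bit 3 = 0  t=0,i=15
  ...#. -> .   bit 2 = 0  t=0,i=7
  ....# -> #   bit 1 = 1  t=0,i=6
  ..... -> .   bit 0 = 0  t=7,i=14
  bits 00110101101001100010111100010010 = 900083474

900083474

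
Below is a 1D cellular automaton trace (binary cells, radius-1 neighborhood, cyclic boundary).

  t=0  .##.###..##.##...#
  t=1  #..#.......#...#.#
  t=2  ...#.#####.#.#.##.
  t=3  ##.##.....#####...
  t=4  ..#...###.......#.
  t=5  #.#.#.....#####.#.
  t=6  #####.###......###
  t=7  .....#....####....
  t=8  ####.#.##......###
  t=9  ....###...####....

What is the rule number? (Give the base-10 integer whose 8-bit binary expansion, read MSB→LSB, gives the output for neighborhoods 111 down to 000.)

37

  ###|.  b7=0 t=0,i=5
  ##.|.  b6=0 t=0,i=2
  #.#|#  b5=1 t=0,i=0
  #..|.  b4=0 t=0,i=7
  .##|.  b3=0 t=0,i=1
  .#.|#  b2=1 t=0,i=17
  ..#|.  b1=0 t=0,i=8
  ...|#  b0=1 t=0,i=15
  bits 00100101 = 37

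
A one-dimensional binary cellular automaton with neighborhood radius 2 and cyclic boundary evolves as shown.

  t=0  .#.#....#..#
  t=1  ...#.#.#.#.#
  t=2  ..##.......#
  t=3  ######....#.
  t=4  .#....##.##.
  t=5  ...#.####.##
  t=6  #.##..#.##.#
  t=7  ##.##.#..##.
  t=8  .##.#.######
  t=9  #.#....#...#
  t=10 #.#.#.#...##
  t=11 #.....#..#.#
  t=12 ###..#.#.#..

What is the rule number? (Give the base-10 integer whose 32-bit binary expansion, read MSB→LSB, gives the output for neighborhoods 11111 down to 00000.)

  [31] ##### => .  t=3,i=2
  [30] ####. => .  t=3,i=4
  [29] ###.# => #  t=5,i=8
  [28] ###.. => .  t=3,i=5
  [27] ##.## => #  t=4,i=8
  [26] ##.#. => .  t=7,i=5
  [25] ##..# => #  t=4,i=11
  [24] ##... => #  t=2,i=4
  [23] #.### => .  t=3,i=0
  [22] #.##. => .  t=4,i=9
  [21] #.#.# => .  t=0,i=1
  [20] #.#.. => #  t=0,i=3
  [19] #..## => #  t=2,i=1
  [18] #..#. => .  t=0,i=10
  [17] #...# => .  t=1,i=1
  [16] #.... => #  t=0,i=5
  [15] .#### => #  t=3,i=1
  [14] .###. => #  t=10,i=11
  [13] .##.# => #  t=4,i=7
  [12] .##.. => #  t=2,i=3
  [11] .#.## => .  t=3,i=11
  [10] .#.#. => .  t=0,i=0
  [9] .#..# => #  t=0,i=9
  [8] .#... => .  t=0,i=4
  [7] ..### => .  t=10,i=10
  [6] ..##. => #  t=2,i=2
  [5] ..#.# => #  t=0,i=11
  [4] ..#.. => .  t=0,i=8
  [3] ...## => #  t=4,i=5
  [2] ...#. => #  t=0,i=7
  [1] ....# => .  t=0,i=6
  [0] ..... => .  t=2,i=6
  bits 00101011000110011111001001101100 = 723120748

723120748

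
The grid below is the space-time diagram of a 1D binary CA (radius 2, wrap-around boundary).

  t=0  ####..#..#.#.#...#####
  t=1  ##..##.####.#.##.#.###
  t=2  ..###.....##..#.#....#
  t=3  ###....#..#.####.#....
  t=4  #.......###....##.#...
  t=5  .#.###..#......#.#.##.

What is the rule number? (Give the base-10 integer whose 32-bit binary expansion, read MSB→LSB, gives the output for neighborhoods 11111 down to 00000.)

2790131681

  [31] ##### => #  t=0,i=0
  [30] ####. => .  t=0,i=2
  [29] ###.# => #  t=1,i=10
  [28] ###.. => .  t=0,i=3
  [27] ##.## => .  t=1,i=6
  [26] ##.#. => #  t=1,i=11
  [25] ##..# => #  t=0,i=4
  [24] ##... => .  t=2,i=5
  [23] #.### => .  t=1,i=7
  [22] #.##. => #  t=1,i=14
  [21] #.#.# => .  t=0,i=11
  [20] #.#.. => .  t=0,i=13
  [19] #..## => #  t=1,i=3
  [18] #..#. => #  t=0,i=5
  [17] #...# => #  t=0,i=15
  [16] #.... => .  t=2,i=6
  [15] .#### => .  t=0,i=18
  [14] .###. => .  t=2,i=3
  [13] .##.# => .  t=1,i=5
  [12] .##.. => .  t=2,i=11
  [11] .#.## => .  t=1,i=13
  [10] .#.#. => #  t=0,i=10
  [9] .#..# => #  t=0,i=7
  [8] .#... => #  t=0,i=14
  [7] ..### => #  t=0,i=17
  [6] ..##. => #  t=1,i=4
  [5] ..#.# => #  t=0,i=9
  [4] ..#.. => .  t=0,i=6
  [3] ...## => .  t=0,i=16
  [2] ...#. => .  t=2,i=20
  [1] ....# => .  t=2,i=8
  [0] ..... => #  t=2,i=7
  bits 10100110010011100000011111100001 = 2790131681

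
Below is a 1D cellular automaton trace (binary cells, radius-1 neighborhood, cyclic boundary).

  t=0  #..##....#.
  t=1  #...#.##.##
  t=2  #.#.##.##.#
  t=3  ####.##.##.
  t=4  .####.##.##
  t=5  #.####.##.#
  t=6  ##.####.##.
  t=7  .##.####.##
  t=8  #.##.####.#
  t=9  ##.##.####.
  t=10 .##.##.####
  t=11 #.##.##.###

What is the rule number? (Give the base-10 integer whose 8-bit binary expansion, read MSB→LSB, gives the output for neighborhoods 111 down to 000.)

229

  ### -> #   bit 7 = 1  t=1,i=10
  ##. -> #   bit 6 = 1  t=0,i=4
  #.# -> #   bit 5 = 1  t=0,i=10
  #.. -> .   bit 4 = 0  t=0,i=1
  .## -> .   bit 3 = 0  t=0,i=3
  .#. -> #   bit 2 = 1  t=0,i=0
  ..# -> .   bit 1 = 0  t=0,i=2
  ... -> #   bit 0 = 1  t=0,i=6
  bits 11100101 = 229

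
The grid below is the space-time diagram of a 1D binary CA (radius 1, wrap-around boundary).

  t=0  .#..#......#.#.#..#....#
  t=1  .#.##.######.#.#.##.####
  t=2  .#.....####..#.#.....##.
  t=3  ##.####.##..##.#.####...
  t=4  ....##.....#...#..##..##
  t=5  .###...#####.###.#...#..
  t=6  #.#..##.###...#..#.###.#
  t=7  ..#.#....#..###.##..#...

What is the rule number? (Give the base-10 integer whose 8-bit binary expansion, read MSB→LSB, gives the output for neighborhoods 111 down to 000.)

135

  [7] ### => #  t=1,i=7
  [6] ##. => .  t=1,i=4
  [5] #.# => .  t=0,i=0
  [4] #.. => .  t=0,i=2
  [3] .## => .  t=1,i=3
  [2] .#. => #  t=0,i=1
  [1] ..# => #  t=0,i=3
  [0] ... => #  t=0,i=6
  bits 10000111 = 135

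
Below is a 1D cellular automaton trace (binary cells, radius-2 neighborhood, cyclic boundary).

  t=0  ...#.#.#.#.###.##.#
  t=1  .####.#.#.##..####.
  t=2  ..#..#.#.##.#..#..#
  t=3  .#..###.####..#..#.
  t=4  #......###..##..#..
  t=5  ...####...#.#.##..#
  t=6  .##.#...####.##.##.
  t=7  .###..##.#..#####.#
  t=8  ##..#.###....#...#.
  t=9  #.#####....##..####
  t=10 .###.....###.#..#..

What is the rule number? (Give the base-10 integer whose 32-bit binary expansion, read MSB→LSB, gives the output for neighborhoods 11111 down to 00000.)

  ##### -> .   bit 31 = 0  t=7,i=14
  ####. -> .   bit 30 = 0  t=1,i=3
  ###.# -> .   bit 29 = 0  t=0,i=13
  ###.. -> .   bit 28 = 0  t=1,i=17
  ##.## -> #   bit 27 = 1  t=0,i=14
  ##.#. -> #   bit 26 = 1  t=0,i=17
  ##..# -> #   bit 25 = 1  t=1,i=12
  ##... -> .   bit 24 = 0  t=5,i=7
  #.### -> #   bit 23 = 1  t=0,i=11
  #.##. -> #   bit 22 = 1  t=0,i=15
  #.#.# -> .   bit 21 = 0  t=0,i=5
  #.#.. -> .   bit 20 = 0  t=0,i=18
  #..## -> .   bit 19 = 0  t=1,i=0
  #..#. -> #   bit 18 = 1  t=2,i=1
  #...# -> #   bit 17 = 1  t=0,i=1
  #.... -> .   bit 16 = 0  t=4,i=2
  .#### -> #   bit 15 = 1  t=1,i=2
  .###. -> .   bit 14 = 0  t=0,i=12
  .##.# -> #   bit 13 = 1  t=0,i=16
  .##.. -> .   bit 12 = 0  t=1,i=11
  .#.## -> #   bit 11 = 1  t=0,i=10
  .#.#. -> #   bit 10 = 1  t=0,i=4
  .#..# -> .   bit 9 = 0  t=2,i=0
  .#... -> .   bit 8 = 0  t=0,i=0
  ..### -> .   bit 7 = 0  t=1,i=1
  ..##. -> #   bit 6 = 1  t=4,i=12
  ..#.# -> #   bit 5 = 1  t=0,i=3
  ..#.. -> .   bit 4 = 0  t=2,i=2
  ...## -> #   bit 3 = 1  t=4,i=6
  ...#. -> #   bit 2 = 1  t=0,i=2
  ....# -> #   bit 1 = 1  t=4,i=5
  ..... -> #   bit 0 = 1  t=4,i=3
  bits 00001110110001101010110001101111 = 247901295

247901295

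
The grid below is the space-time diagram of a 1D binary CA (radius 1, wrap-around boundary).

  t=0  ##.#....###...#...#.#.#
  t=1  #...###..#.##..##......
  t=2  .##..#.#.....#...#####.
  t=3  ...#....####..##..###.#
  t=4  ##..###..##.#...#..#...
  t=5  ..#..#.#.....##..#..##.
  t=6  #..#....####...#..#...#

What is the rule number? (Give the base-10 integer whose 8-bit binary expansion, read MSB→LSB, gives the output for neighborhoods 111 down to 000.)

145

  ### -> #   bit 7 = 1  t=0,i=0
  ##. -> .   bit 6 = 0  t=0,i=1
  #.# -> .   bit 5 = 0  t=0,i=2
  #.. -> #   bit 4 = 1  t=0,i=4
  .## -> .   bit 3 = 0  t=0,i=8
  .#. -> .   bit 2 = 0  t=0,i=3
  ..# -> .   bit 1 = 0  t=0,i=7
  ... -> #   bit 0 = 1  t=0,i=5
  bits 10010001 = 145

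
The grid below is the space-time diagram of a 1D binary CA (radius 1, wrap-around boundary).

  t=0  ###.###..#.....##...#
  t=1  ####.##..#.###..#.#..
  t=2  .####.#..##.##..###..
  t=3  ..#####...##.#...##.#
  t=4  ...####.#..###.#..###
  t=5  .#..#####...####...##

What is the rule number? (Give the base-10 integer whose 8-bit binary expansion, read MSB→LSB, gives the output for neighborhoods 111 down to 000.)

  ### -> #   bit 7 = 1  t=0,i=0
  ##. -> #   bit 6 = 1  t=0,i=2
  #.# -> #   bit 5 = 1  t=0,i=3
  #.. -> .   bit 4 = 0  t=0,i=7
  .## -> .   bit 3 = 0  t=0,i=4
  .#. -> #   bit 2 = 1  t=0,i=9
  ..# -> .   bit 1 = 0  t=0,i=8
  ... -> #   bit 0 = 1  t=0,i=11
  bits 11100101 = 229

229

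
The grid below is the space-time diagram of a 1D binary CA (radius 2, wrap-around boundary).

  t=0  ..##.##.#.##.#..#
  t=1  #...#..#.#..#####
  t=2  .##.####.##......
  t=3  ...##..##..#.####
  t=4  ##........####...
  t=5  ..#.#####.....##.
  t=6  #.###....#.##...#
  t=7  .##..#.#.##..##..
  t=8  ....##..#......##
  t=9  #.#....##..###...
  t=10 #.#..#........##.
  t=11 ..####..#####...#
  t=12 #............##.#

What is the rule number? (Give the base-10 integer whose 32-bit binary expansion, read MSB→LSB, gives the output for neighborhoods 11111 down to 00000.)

764807731

  nb #####: next=.  (t=1,i=14, bit31=0)
  nb ####.: next=.  (t=1,i=16, bit30=0)
  nb ###.#: next=#  (t=2,i=7, bit29=1)
  nb ###..: next=.  (t=1,i=0, bit28=0)
  nb ##.##: next=#  (t=0,i=4, bit27=1)
  nb ##.#.: next=#  (t=0,i=7, bit26=1)
  nb ##..#: next=.  (t=3,i=5, bit25=0)
  nb ##...: next=#  (t=1,i=1, bit24=1)
  nb #.###: next=#  (t=2,i=4, bit23=1)
  nb #.##.: next=.  (t=0,i=5, bit22=0)
  nb #.#.#: next=.  (t=0,i=8, bit21=0)
  nb #.#..: next=#  (t=0,i=13, bit20=1)
  nb #..##: next=.  (t=0,i=1, bit19=0)
  nb #..#.: next=#  (t=0,i=15, bit18=1)
  nb #...#: next=#  (t=1,i=2, bit17=1)
  nb #....: next=.  (t=2,i=12, bit16=0)
  nb .####: next=.  (t=1,i=13, bit15=0)
  nb .###.: next=.  (t=6,i=3, bit14=0)
  nb .##.#: next=.  (t=0,i=3, bit13=0)
  nb .##..: next=.  (t=2,i=10, bit12=0)
  nb .#.##: next=#  (t=0,i=9, bit11=1)
  nb .#.#.: next=.  (t=1,i=8, bit10=0)
  nb .#..#: next=#  (t=0,i=0, bit9=1)
  nb .#...: next=.  (t=8,i=9, bit8=0)
  nb ..###: next=.  (t=1,i=12, bit7=0)
  nb ..##.: next=.  (t=0,i=2, bit6=0)
  nb ..#.#: next=#  (t=1,i=7, bit5=1)
  nb ..#..: next=#  (t=0,i=16, bit4=1)
  nb ...##: next=.  (t=2,i=0, bit3=0)
  nb ...#.: next=.  (t=1,i=3, bit2=0)
  nb ....#: next=#  (t=2,i=16, bit1=1)
  nb .....: next=#  (t=2,i=13, bit0=1)
  bits 00101101100101100000101000110011 = 764807731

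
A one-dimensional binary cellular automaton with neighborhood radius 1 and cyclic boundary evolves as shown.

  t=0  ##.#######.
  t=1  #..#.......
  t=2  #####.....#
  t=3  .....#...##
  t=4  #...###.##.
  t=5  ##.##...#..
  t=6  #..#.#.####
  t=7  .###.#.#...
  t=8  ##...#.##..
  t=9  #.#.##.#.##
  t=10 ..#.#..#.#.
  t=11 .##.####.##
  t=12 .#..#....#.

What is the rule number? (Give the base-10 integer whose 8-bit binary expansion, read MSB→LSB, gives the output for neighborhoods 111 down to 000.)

  ### -> .   bit 7 = 0  t=0,i=4
  ##. -> .   bit 6 = 0  t=0,i=1
  #.# -> .   bit 5 = 0  t=0,i=2
  #.. -> #   bit 4 = 1  t=1,i=1
  .## -> #   bit 3 = 1  t=0,i=0
  .#. -> #   bit 2 = 1  t=1,i=0
  ..# -> #   bit 1 = 1  t=1,i=2
  ... -> .   bit 0 = 0  t=1,i=5
  bits 00011110 = 30

30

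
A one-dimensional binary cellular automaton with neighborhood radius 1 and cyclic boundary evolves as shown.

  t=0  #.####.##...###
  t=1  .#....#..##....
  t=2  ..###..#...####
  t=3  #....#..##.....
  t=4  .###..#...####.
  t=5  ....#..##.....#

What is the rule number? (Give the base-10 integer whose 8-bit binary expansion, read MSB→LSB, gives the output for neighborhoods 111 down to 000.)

  nb ###: next=.  (t=0,i=3, bit7=0)
  nb ##.: next=.  (t=0,i=0, bit6=0)
  nb #.#: next=#  (t=0,i=1, bit5=1)
  nb #..: next=#  (t=0,i=9, bit4=1)
  nb .##: next=.  (t=0,i=2, bit3=0)
  nb .#.: next=.  (t=1,i=1, bit2=0)
  nb ..#: next=.  (t=0,i=11, bit1=0)
  nb ...: next=#  (t=0,i=10, bit0=1)
  bits 00110001 = 49

49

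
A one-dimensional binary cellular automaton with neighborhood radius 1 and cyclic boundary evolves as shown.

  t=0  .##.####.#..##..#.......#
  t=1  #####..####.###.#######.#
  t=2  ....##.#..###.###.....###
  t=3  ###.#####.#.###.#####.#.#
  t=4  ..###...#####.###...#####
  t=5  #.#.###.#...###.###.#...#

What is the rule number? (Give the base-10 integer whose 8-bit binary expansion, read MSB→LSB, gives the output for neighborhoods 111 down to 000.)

  [7] ### => .  t=0,i=5
  [6] ##. => #  t=0,i=2
  [5] #.# => #  t=0,i=0
  [4] #.. => #  t=0,i=10
  [3] .## => #  t=0,i=1
  [2] .#. => #  t=0,i=9
  [1] ..# => .  t=0,i=11
  [0] ... => #  t=0,i=18
  bits 01111101 = 125

125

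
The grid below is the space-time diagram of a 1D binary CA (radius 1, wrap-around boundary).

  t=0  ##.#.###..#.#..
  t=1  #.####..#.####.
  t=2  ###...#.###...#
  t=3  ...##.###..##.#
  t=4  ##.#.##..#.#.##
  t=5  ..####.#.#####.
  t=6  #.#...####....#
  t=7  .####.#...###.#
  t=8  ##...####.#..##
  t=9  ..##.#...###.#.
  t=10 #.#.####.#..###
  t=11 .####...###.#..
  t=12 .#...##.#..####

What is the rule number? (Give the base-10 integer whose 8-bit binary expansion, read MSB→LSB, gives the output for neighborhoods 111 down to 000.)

61

  ###|.  b7=0 t=0,i=6
  ##.|.  b6=0 t=0,i=1
  #.#|#  b5=1 t=0,i=2
  #..|#  b4=1 t=0,i=8
  .##|#  b3=1 t=0,i=0
  .#.|#  b2=1 t=0,i=3
  ..#|.  b1=0 t=0,i=9
  ...|#  b0=1 t=2,i=4
  bits 00111101 = 61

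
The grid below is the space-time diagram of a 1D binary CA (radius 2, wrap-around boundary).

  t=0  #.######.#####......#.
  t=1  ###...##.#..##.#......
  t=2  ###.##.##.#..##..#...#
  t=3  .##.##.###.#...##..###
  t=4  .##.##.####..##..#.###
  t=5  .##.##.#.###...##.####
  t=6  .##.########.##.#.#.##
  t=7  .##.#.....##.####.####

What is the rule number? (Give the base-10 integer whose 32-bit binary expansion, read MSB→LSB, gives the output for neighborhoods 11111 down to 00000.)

1994877576

  [31] ##### => .  t=0,i=4
  [30] ####. => #  t=0,i=6
  [29] ###.# => #  t=0,i=7
  [28] ###.. => #  t=0,i=13
  [27] ##.## => .  t=0,i=8
  [26] ##.#. => #  t=1,i=8
  [25] ##..# => #  t=2,i=15
  [24] ##... => .  t=0,i=14
  [23] #.### => #  t=0,i=2
  [22] #.##. => #  t=2,i=4
  [21] #.#.# => #  t=0,i=0
  [20] #.#.. => .  t=1,i=9
  [19] #..## => .  t=1,i=11
  [18] #..#. => #  t=2,i=16
  [17] #...# => #  t=1,i=4
  [16] #.... => #  t=0,i=15
  [15] .#### => .  t=0,i=3
  [14] .###. => #  t=1,i=1
  [13] .##.# => #  t=1,i=7
  [12] .##.. => .  t=2,i=14
  [11] .#.## => #  t=0,i=1
  [10] .#.#. => .  t=0,i=21
  [9] .#..# => #  t=1,i=10
  [8] .#... => .  t=1,i=16
  [7] ..### => #  t=1,i=0
  [6] ..##. => .  t=1,i=6
  [5] ..#.# => .  t=0,i=20
  [4] ..#.. => .  t=2,i=17
  [3] ...## => #  t=1,i=5
  [2] ...#. => .  t=0,i=19
  [1] ....# => .  t=0,i=18
  [0] ..... => .  t=0,i=16
  bits 01110110111001110110101010001000 = 1994877576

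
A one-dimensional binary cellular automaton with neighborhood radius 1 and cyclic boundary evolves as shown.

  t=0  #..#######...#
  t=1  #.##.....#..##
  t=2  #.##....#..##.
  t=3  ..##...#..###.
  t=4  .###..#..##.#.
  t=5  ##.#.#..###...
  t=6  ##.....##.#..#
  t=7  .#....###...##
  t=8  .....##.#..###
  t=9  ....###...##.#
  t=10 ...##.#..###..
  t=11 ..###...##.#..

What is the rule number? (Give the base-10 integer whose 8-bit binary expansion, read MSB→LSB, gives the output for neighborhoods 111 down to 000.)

  [7] ### => .  t=0,i=4
  [6] ##. => #  t=0,i=0
  [5] #.# => .  t=1,i=1
  [4] #.. => .  t=0,i=1
  [3] .## => #  t=0,i=3
  [2] .#. => .  t=1,i=9
  [1] ..# => #  t=0,i=2
  [0] ... => .  t=0,i=11
  bits 01001010 = 74

74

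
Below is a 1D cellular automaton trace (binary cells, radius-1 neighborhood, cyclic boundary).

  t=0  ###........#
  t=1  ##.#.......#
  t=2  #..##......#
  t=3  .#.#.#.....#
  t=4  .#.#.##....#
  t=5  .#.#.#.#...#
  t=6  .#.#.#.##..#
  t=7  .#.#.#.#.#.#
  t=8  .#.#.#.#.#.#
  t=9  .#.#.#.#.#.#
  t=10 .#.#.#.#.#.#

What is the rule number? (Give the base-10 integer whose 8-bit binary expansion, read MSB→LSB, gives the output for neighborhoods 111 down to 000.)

  ###|#  b7=1 t=0,i=0
  ##.|.  b6=0 t=0,i=2
  #.#|.  b5=0 t=1,i=2
  #..|#  b4=1 t=0,i=3
  .##|#  b3=1 t=0,i=11
  .#.|#  b2=1 t=1,i=3
  ..#|.  b1=0 t=0,i=10
  ...|.  b0=0 t=0,i=4
  bits 10011100 = 156

156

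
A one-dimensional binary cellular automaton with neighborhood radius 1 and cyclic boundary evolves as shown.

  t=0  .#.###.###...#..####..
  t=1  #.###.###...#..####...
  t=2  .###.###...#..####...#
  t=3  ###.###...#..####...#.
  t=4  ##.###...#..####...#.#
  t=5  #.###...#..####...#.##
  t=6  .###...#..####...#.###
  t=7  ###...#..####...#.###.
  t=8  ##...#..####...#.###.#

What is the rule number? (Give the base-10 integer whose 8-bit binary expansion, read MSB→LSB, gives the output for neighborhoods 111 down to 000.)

170

  nb ###: next=#  (t=0,i=4, bit7=1)
  nb ##.: next=.  (t=0,i=5, bit6=0)
  nb #.#: next=#  (t=0,i=2, bit5=1)
  nb #..: next=.  (t=0,i=10, bit4=0)
  nb .##: next=#  (t=0,i=3, bit3=1)
  nb .#.: next=.  (t=0,i=1, bit2=0)
  nb ..#: next=#  (t=0,i=0, bit1=1)
  nb ...: next=.  (t=0,i=11, bit0=0)
  bits 10101010 = 170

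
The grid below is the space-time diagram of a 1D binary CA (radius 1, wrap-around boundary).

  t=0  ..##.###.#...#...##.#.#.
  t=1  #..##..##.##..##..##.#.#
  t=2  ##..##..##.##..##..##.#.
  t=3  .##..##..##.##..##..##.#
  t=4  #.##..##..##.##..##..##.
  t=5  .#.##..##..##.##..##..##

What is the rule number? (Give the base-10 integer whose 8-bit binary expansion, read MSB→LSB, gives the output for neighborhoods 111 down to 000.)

113

  ###|.  b7=0 t=0,i=6
  ##.|#  b6=1 t=0,i=3
  #.#|#  b5=1 t=0,i=4
  #..|#  b4=1 t=0,i=10
  .##|.  b3=0 t=0,i=2
  .#.|.  b2=0 t=0,i=9
  ..#|.  b1=0 t=0,i=1
  ...|#  b0=1 t=0,i=0
  bits 01110001 = 113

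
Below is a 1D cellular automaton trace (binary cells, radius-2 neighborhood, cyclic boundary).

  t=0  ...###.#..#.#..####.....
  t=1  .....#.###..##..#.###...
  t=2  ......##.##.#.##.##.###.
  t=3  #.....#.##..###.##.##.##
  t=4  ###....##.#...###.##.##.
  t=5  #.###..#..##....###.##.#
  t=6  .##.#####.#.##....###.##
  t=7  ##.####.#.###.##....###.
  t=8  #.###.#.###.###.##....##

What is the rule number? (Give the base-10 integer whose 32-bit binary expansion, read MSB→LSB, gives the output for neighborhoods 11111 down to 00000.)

3153431376

  ##### -> #   bit 31 = 1  t=6,i=6
  ####. -> .   bit 30 = 0  t=0,i=17
  ###.# -> #   bit 29 = 1  t=0,i=5
  ###.. -> #   bit 28 = 1  t=0,i=18
  ##.## -> #   bit 27 = 1  t=2,i=8
  ##.#. -> .   bit 26 = 0  t=0,i=6
  ##..# -> #   bit 25 = 1  t=1,i=10
  ##... -> #   bit 24 = 1  t=0,i=19
  #.### -> #   bit 23 = 1  t=1,i=7
  #.##. -> #   bit 22 = 1  t=2,i=9
  #.#.# -> #   bit 21 = 1  t=2,i=12
  #.#.. -> #   bit 20 = 1  t=0,i=7
  #..## -> .   bit 19 = 0  t=0,i=14
  #..#. -> #   bit 18 = 1  t=0,i=9
  #...# -> .   bit 17 = 0  t=4,i=12
  #.... -> #   bit 16 = 1  t=0,i=20
  .#### -> #   bit 15 = 1  t=0,i=16
  .###. -> .   bit 14 = 0  t=0,i=4
  .##.# -> .   bit 13 = 0  t=2,i=7
  .##.. -> .   bit 12 = 0  t=1,i=13
  .#.## -> #   bit 11 = 1  t=1,i=6
  .#.#. -> .   bit 10 = 0  t=0,i=11
  .#..# -> #   bit 9 = 1  t=0,i=8
  .#... -> #   bit 8 = 1  t=4,i=11
  ..### -> .   bit 7 = 0  t=0,i=3
  ..##. -> #   bit 6 = 1  t=1,i=12
  ..#.# -> .   bit 5 = 0  t=0,i=10
  ..#.. -> #   bit 4 = 1  t=5,i=7
  ...## -> .   bit 3 = 0  t=0,i=2
  ...#. -> .   bit 2 = 0  t=1,i=4
  ....# -> .   bit 1 = 0  t=0,i=1
  ..... -> .   bit 0 = 0  t=0,i=0
  bits 10111011111101011000101101010000 = 3153431376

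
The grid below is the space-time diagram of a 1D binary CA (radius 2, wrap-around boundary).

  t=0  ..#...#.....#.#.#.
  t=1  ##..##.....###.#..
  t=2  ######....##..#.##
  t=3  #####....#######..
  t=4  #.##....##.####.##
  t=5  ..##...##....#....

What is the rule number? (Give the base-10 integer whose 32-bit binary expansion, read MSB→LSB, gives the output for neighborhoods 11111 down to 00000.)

  [31] ##### => #  t=2,i=0
  [30] ####. => #  t=2,i=4
  [29] ###.# => .  t=1,i=13
  [28] ###.. => .  t=2,i=5
  [27] ##.## => .  t=4,i=1
  [26] ##.#. => #  t=1,i=14
  [25] ##..# => #  t=1,i=2
  [24] ##... => .  t=1,i=6
  [23] #.### => .  t=2,i=16
  [22] #.##. => #  t=4,i=2
  [21] #.#.# => .  t=0,i=14
  [20] #.#.. => .  t=0,i=16
  [19] #..## => #  t=1,i=3
  [18] #..#. => #  t=2,i=13
  [17] #...# => #  t=0,i=0
  [16] #.... => .  t=0,i=8
  [15] .#### => .  t=2,i=17
  [14] .###. => .  t=1,i=12
  [13] .##.# => .  t=4,i=9
  [12] .##.. => #  t=1,i=1
  [11] .#.## => #  t=2,i=15
  [10] .#.#. => #  t=0,i=13
  [9] .#..# => #  t=1,i=16
  [8] .#... => .  t=0,i=3
  [7] ..### => #  t=1,i=11
  [6] ..##. => #  t=1,i=0
  [5] ..#.# => #  t=0,i=12
  [4] ..#.. => .  t=0,i=2
  [3] ...## => #  t=1,i=10
  [2] ...#. => #  t=0,i=1
  [1] ....# => .  t=0,i=10
  [0] ..... => .  t=0,i=9
  bits 11000110010011100001111011101100 = 3327008492

3327008492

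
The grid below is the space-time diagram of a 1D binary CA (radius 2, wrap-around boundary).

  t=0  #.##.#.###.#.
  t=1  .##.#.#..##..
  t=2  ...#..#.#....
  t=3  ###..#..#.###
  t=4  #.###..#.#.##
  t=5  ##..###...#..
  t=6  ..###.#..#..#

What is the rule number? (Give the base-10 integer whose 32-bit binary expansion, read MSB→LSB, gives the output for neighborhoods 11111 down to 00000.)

3193800839

  nb #####: next=#  (t=3,i=0, bit31=1)
  nb ####.: next=.  (t=3,i=1, bit30=0)
  nb ###.#: next=#  (t=0,i=9, bit29=1)
  nb ###..: next=#  (t=3,i=2, bit28=1)
  nb ##.##: next=#  (t=4,i=1, bit27=1)
  nb ##.#.: next=#  (t=0,i=4, bit26=1)
  nb ##..#: next=#  (t=3,i=3, bit25=1)
  nb ##...: next=.  (t=1,i=11, bit24=0)
  nb #.###: next=.  (t=0,i=7, bit23=0)
  nb #.##.: next=#  (t=0,i=2, bit22=1)
  nb #.#.#: next=.  (t=0,i=0, bit21=0)
  nb #.#..: next=#  (t=1,i=6, bit20=1)
  nb #..##: next=#  (t=1,i=8, bit19=1)
  nb #..#.: next=#  (t=2,i=5, bit18=1)
  nb #...#: next=.  (t=1,i=12, bit17=0)
  nb #....: next=#  (t=2,i=10, bit16=1)
  nb .####: next=#  (t=3,i=11, bit15=1)
  nb .###.: next=.  (t=0,i=8, bit14=0)
  nb .##.#: next=.  (t=0,i=3, bit13=0)
  nb .##..: next=.  (t=1,i=10, bit12=0)
  nb .#.##: next=#  (t=0,i=1, bit11=1)
  nb .#.#.: next=.  (t=0,i=12, bit10=0)
  nb .#..#: next=.  (t=1,i=7, bit9=0)
  nb .#...: next=.  (t=2,i=9, bit8=0)
  nb ..###: next=#  (t=5,i=4, bit7=1)
  nb ..##.: next=.  (t=1,i=1, bit6=0)
  nb ..#.#: next=.  (t=2,i=6, bit5=0)
  nb ..#..: next=.  (t=2,i=3, bit4=0)
  nb ...##: next=.  (t=1,i=0, bit3=0)
  nb ...#.: next=#  (t=2,i=2, bit2=1)
  nb ....#: next=#  (t=2,i=1, bit1=1)
  nb .....: next=#  (t=2,i=0, bit0=1)
  bits 10111110010111011000100010000111 = 3193800839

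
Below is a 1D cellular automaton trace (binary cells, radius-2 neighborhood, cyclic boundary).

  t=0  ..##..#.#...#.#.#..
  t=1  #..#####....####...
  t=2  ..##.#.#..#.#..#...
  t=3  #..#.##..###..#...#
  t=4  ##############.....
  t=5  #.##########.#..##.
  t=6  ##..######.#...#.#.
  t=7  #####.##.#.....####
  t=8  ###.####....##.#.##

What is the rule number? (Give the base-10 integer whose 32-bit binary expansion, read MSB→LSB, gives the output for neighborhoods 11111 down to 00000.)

3127671971

  [31] ##### => #  t=1,i=5
  [30] ####. => .  t=1,i=6
  [29] ###.# => #  t=5,i=11
  [28] ###.. => #  t=1,i=7
  [27] ##.## => #  t=7,i=5
  [26] ##.#. => .  t=2,i=4
  [25] ##..# => #  t=0,i=4
  [24] ##... => .  t=1,i=8
  [23] #.### => .  t=5,i=2
  [22] #.##. => #  t=3,i=5
  [21] #.#.# => #  t=0,i=14
  [20] #.#.. => .  t=0,i=8
  [19] #..## => #  t=1,i=2
  [18] #..#. => #  t=0,i=5
  [17] #...# => .  t=0,i=10
  [16] #.... => .  t=0,i=18
  [15] .#### => .  t=1,i=4
  [14] .###. => #  t=3,i=10
  [13] .##.# => #  t=2,i=3
  [12] .##.. => #  t=0,i=3
  [11] .#.## => #  t=3,i=4
  [10] .#.#. => #  t=0,i=7
  [9] .#..# => .  t=1,i=1
  [8] .#... => .  t=0,i=9
  [7] ..### => #  t=1,i=3
  [6] ..##. => .  t=0,i=2
  [5] ..#.# => #  t=0,i=6
  [4] ..#.. => .  t=1,i=0
  [3] ...## => .  t=0,i=1
  [2] ...#. => .  t=0,i=11
  [1] ....# => #  t=0,i=0
  [0] ..... => #  t=2,i=18
  bits 10111010011011000111110010100011 = 3127671971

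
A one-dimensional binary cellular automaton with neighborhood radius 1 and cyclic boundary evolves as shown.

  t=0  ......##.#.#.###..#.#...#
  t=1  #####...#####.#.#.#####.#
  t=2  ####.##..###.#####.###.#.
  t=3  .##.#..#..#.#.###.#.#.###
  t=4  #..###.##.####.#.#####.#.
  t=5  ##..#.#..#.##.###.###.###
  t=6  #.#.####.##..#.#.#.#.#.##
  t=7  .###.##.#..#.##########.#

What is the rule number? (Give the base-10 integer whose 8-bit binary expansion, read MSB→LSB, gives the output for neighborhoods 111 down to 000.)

  [7] ### => #  t=0,i=14
  [6] ##. => .  t=0,i=7
  [5] #.# => #  t=0,i=8
  [4] #.. => #  t=0,i=0
  [3] .## => .  t=0,i=6
  [2] .#. => #  t=0,i=9
  [1] ..# => .  t=0,i=5
  [0] ... => #  t=0,i=1
  bits 10110101 = 181

181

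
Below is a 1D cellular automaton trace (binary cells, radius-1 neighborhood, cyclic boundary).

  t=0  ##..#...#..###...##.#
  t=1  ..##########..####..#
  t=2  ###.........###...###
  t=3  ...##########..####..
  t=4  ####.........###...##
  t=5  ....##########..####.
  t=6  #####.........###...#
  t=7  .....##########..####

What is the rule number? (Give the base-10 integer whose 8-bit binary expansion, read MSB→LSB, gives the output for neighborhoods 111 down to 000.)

  ###|.  b7=0 t=0,i=0
  ##.|.  b6=0 t=0,i=1
  #.#|.  b5=0 t=0,i=19
  #..|#  b4=1 t=0,i=2
  .##|#  b3=1 t=0,i=11
  .#.|#  b2=1 t=0,i=4
  ..#|#  b1=1 t=0,i=3
  ...|#  b0=1 t=0,i=6
  bits 00011111 = 31

31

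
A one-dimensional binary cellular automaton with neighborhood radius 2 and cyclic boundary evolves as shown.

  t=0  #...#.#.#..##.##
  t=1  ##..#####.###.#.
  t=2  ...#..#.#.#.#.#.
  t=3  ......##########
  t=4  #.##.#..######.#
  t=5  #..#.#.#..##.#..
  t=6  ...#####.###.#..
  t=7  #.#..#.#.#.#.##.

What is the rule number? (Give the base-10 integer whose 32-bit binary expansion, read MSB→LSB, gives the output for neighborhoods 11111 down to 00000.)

  #####|#  b31=1 t=1,i=6
  ####.|.  b30=0 t=1,i=7
  ###.#|#  b29=1 t=1,i=8
  ###..|#  b28=1 t=0,i=0
  ##.##|.  b27=0 t=0,i=13
  ##.#.|.  b26=0 t=1,i=13
  ##..#|.  b25=0 t=1,i=2
  ##...|#  b24=1 t=0,i=1
  #.###|#  b23=1 t=0,i=14
  #.##.|.  b22=0 t=1,i=0
  #.#.#|#  b21=1 t=0,i=6
  #.#..|#  b20=1 t=0,i=8
  #..##|#  b19=1 t=0,i=10
  #..#.|.  b18=0 t=2,i=5
  #...#|.  b17=0 t=0,i=2
  #....|.  b16=0 t=2,i=0
  .####|.  b15=0 t=1,i=5
  .###.|.  b14=0 t=0,i=15
  .##.#|#  b13=1 t=0,i=12
  .##..|.  b12=0 t=1,i=1
  .#.##|.  b11=0 t=1,i=15
  .#.#.|#  b10=1 t=0,i=5
  .#..#|.  b9=0 t=0,i=9
  .#...|#  b8=1 t=2,i=15
  ..###|.  b7=0 t=1,i=4
  ..##.|#  b6=1 t=0,i=11
  ..#.#|#  b5=1 t=0,i=4
  ..#..|.  b4=0 t=2,i=3
  ...##|#  b3=1 t=3,i=5
  ...#.|.  b2=0 t=0,i=3
  ....#|.  b1=0 t=2,i=1
  .....|#  b0=1 t=3,i=2
  bits 10110001101110000010010101101001 = 2981635433

2981635433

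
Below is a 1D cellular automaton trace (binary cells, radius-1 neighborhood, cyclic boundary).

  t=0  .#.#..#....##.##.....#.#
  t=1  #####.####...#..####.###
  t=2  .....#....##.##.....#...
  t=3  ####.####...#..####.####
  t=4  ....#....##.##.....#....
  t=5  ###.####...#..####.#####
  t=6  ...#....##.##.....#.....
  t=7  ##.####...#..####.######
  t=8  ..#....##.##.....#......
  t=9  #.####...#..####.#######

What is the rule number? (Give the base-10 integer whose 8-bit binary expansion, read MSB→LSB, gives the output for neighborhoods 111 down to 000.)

  nb ###: next=.  (t=1,i=0, bit7=0)
  nb ##.: next=.  (t=0,i=12, bit6=0)
  nb #.#: next=#  (t=0,i=0, bit5=1)
  nb #..: next=#  (t=0,i=4, bit4=1)
  nb .##: next=.  (t=0,i=11, bit3=0)
  nb .#.: next=#  (t=0,i=1, bit2=1)
  nb ..#: next=.  (t=0,i=5, bit1=0)
  nb ...: next=#  (t=0,i=8, bit0=1)
  bits 00110101 = 53

53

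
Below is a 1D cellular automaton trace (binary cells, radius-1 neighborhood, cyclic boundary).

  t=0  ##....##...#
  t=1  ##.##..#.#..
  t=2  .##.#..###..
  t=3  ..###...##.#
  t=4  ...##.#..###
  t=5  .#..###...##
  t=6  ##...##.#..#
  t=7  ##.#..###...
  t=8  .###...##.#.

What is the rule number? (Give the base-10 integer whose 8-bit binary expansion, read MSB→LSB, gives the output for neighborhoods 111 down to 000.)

  nb ###: next=#  (t=0,i=0, bit7=1)
  nb ##.: next=#  (t=0,i=1, bit6=1)
  nb #.#: next=#  (t=1,i=2, bit5=1)
  nb #..: next=.  (t=0,i=2, bit4=0)
  nb .##: next=.  (t=0,i=6, bit3=0)
  nb .#.: next=#  (t=1,i=7, bit2=1)
  nb ..#: next=.  (t=0,i=5, bit1=0)
  nb ...: next=#  (t=0,i=3, bit0=1)
  bits 11100101 = 229

229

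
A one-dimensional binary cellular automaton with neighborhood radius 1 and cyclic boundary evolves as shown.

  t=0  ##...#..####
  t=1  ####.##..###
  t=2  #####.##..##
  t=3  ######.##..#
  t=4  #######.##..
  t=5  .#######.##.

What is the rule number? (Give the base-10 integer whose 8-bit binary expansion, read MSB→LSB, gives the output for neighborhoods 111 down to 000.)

  [7] ### => #  t=0,i=0
  [6] ##. => #  t=0,i=1
  [5] #.# => #  t=1,i=4
  [4] #.. => #  t=0,i=2
  [3] .## => .  t=0,i=8
  [2] .#. => #  t=0,i=5
  [1] ..# => .  t=0,i=4
  [0] ... => #  t=0,i=3
  bits 11110101 = 245

245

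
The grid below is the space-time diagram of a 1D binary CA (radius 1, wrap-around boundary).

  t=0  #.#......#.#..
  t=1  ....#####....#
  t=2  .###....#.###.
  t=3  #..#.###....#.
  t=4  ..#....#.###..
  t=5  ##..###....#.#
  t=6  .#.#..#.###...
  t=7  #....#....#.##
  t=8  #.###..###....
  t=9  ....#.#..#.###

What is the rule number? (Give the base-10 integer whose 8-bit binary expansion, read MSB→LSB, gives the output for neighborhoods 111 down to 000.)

67

  nb ###: next=.  (t=1,i=5, bit7=0)
  nb ##.: next=#  (t=1,i=8, bit6=1)
  nb #.#: next=.  (t=0,i=1, bit5=0)
  nb #..: next=.  (t=0,i=3, bit4=0)
  nb .##: next=.  (t=1,i=4, bit3=0)
  nb .#.: next=.  (t=0,i=0, bit2=0)
  nb ..#: next=#  (t=0,i=8, bit1=1)
  nb ...: next=#  (t=0,i=4, bit0=1)
  bits 01000011 = 67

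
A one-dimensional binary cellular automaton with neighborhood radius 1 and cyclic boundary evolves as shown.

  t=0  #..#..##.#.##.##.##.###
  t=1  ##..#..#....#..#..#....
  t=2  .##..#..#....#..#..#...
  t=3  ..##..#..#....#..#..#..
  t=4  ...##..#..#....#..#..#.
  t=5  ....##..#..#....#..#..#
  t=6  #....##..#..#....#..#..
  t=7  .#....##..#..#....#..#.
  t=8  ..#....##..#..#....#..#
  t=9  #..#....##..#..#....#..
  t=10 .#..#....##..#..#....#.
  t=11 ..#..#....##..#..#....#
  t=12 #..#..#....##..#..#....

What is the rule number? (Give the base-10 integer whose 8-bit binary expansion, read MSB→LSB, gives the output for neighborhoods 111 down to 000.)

  ### -> .   bit 7 = 0  t=0,i=21
  ##. -> #   bit 6 = 1  t=0,i=0
  #.# -> .   bit 5 = 0  t=0,i=8
  #.. -> #   bit 4 = 1  t=0,i=1
  .## -> .   bit 3 = 0  t=0,i=6
  .#. -> .   bit 2 = 0  t=0,i=3
  ..# -> .   bit 1 = 0  t=0,i=2
  ... -> .   bit 0 = 0  t=1,i=9
  bits 01010000 = 80

80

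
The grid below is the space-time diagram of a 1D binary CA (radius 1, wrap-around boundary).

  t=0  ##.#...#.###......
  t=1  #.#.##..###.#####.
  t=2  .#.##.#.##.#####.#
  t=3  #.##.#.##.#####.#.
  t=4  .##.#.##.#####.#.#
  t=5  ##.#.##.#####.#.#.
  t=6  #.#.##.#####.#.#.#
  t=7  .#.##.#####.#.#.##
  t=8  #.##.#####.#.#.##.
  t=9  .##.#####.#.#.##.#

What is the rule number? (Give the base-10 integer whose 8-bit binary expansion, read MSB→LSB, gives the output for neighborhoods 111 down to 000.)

  [7] ### => #  t=0,i=10
  [6] ##. => .  t=0,i=1
  [5] #.# => #  t=0,i=2
  [4] #.. => #  t=0,i=4
  [3] .## => #  t=0,i=0
  [2] .#. => .  t=0,i=3
  [1] ..# => .  t=0,i=6
  [0] ... => #  t=0,i=5
  bits 10111001 = 185

185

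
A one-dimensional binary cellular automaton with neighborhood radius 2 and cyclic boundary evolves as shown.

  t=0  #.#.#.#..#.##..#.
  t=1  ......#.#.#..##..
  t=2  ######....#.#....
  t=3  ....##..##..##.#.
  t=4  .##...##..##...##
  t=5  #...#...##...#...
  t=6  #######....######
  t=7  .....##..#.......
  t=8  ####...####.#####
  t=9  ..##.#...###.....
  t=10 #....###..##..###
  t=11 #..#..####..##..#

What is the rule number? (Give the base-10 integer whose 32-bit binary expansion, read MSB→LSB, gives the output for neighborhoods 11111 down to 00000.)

2048805143

  [31] ##### => .  t=2,i=2
  [30] ####. => #  t=2,i=4
  [29] ###.# => #  t=8,i=10
  [28] ###.. => #  t=2,i=5
  [27] ##.## => #  t=4,i=0
  [26] ##.#. => .  t=3,i=14
  [25] ##..# => #  t=0,i=13
  [24] ##... => .  t=1,i=15
  [23] #.### => .  t=8,i=12
  [22] #.##. => .  t=0,i=11
  [21] #.#.# => .  t=0,i=0
  [20] #.#.. => #  t=0,i=6
  [19] #..## => #  t=1,i=12
  [18] #..#. => #  t=0,i=8
  [17] #...# => #  t=4,i=4
  [16] #.... => .  t=1,i=16
  [15] .#### => .  t=2,i=1
  [14] .###. => #  t=9,i=10
  [13] .##.# => .  t=3,i=13
  [12] .##.. => .  t=0,i=12
  [11] .#.## => #  t=0,i=10
  [10] .#.#. => .  t=0,i=1
  [9] .#..# => .  t=0,i=7
  [8] .#... => #  t=2,i=13
  [7] ..### => .  t=2,i=0
  [6] ..##. => .  t=1,i=13
  [5] ..#.# => .  t=0,i=9
  [4] ..#.. => #  t=5,i=0
  [3] ...## => .  t=2,i=16
  [2] ...#. => #  t=1,i=5
  [1] ....# => #  t=1,i=4
  [0] ..... => #  t=1,i=0
  bits 01111010000111100100100100010111 = 2048805143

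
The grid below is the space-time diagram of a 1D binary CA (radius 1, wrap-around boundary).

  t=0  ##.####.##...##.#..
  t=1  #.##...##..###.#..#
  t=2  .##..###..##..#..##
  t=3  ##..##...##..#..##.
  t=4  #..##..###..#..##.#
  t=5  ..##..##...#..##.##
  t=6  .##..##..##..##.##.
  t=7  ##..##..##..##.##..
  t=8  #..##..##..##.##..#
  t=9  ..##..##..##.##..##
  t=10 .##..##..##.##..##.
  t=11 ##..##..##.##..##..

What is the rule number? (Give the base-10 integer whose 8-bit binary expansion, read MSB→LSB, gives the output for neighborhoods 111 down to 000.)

  ###|.  b7=0 t=0,i=4
  ##.|.  b6=0 t=0,i=1
  #.#|#  b5=1 t=0,i=2
  #..|.  b4=0 t=0,i=10
  .##|#  b3=1 t=0,i=0
  .#.|.  b2=0 t=0,i=16
  ..#|#  b1=1 t=0,i=12
  ...|#  b0=1 t=0,i=11
  bits 00101011 = 43

43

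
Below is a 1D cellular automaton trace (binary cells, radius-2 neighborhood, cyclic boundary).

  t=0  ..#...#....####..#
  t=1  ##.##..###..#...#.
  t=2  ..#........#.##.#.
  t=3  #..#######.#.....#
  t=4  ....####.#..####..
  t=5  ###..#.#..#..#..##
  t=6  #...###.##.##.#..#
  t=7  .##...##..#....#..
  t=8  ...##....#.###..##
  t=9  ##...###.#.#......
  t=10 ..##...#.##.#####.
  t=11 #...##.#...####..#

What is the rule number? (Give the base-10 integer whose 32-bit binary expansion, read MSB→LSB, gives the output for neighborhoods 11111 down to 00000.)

2846328611

  #####|#  b31=1 t=3,i=5
  ####.|.  b30=0 t=0,i=13
  ###.#|#  b29=1 t=3,i=9
  ###..|.  b28=0 t=0,i=14
  ##.##|#  b27=1 t=1,i=2
  ##.#.|.  b26=0 t=2,i=15
  ##..#|.  b25=0 t=0,i=15
  ##...|#  b24=1 t=4,i=16
  #.###|#  b23=1 t=8,i=11
  #.##.|.  b22=0 t=1,i=0
  #.#.#|#  b21=1 t=9,i=9
  #.#..|.  b20=0 t=2,i=16
  #..##|.  b19=0 t=1,i=6
  #..#.|#  b18=1 t=0,i=1
  #...#|#  b17=1 t=0,i=4
  #....|#  b16=1 t=0,i=8
  .####|#  b15=1 t=0,i=12
  .###.|.  b14=0 t=1,i=8
  .##.#|.  b13=0 t=1,i=1
  .##..|.  b12=0 t=1,i=4
  .#.##|.  b11=0 t=1,i=17
  .#.#.|#  b10=1 t=5,i=6
  .#..#|#  b9=1 t=0,i=0
  .#...|#  b8=1 t=0,i=3
  ..###|.  b7=0 t=0,i=11
  ..##.|.  b6=0 t=3,i=17
  ..#.#|#  b5=1 t=1,i=16
  ..#..|.  b4=0 t=0,i=2
  ...##|.  b3=0 t=0,i=10
  ...#.|.  b2=0 t=0,i=5
  ....#|#  b1=1 t=0,i=9
  .....|#  b0=1 t=2,i=5
  bits 10101001101001111000011100100011 = 2846328611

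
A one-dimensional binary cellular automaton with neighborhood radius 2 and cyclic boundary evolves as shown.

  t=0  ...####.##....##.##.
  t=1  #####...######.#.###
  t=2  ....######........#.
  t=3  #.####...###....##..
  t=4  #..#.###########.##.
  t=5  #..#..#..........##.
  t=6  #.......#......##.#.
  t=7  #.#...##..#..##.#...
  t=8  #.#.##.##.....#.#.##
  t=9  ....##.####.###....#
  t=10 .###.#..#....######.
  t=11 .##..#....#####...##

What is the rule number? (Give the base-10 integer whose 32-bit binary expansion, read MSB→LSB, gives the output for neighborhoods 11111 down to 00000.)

324268206

  [31] ##### => .  t=1,i=0
  [30] ####. => .  t=0,i=5
  [29] ###.# => .  t=0,i=6
  [28] ###.. => #  t=1,i=4
  [27] ##.## => .  t=0,i=7
  [26] ##.#. => .  t=1,i=14
  [25] ##..# => #  t=3,i=18
  [24] ##... => #  t=0,i=10
  [23] #.### => .  t=1,i=17
  [22] #.##. => #  t=0,i=8
  [21] #.#.# => .  t=1,i=15
  [20] #.#.. => #  t=4,i=0
  [19] #..## => .  t=7,i=12
  [18] #..#. => .  t=3,i=19
  [17] #...# => #  t=1,i=6
  [16] #.... => #  t=0,i=0
  [15] .#### => #  t=0,i=4
  [14] .###. => #  t=3,i=10
  [13] .##.# => #  t=0,i=15
  [12] .##.. => #  t=0,i=9
  [11] .#.## => .  t=1,i=16
  [10] .#.#. => .  t=6,i=19
  [9] .#..# => .  t=4,i=1
  [8] .#... => .  t=2,i=19
  [7] ..### => #  t=0,i=3
  [6] ..##. => .  t=0,i=14
  [5] ..#.# => #  t=3,i=0
  [4] ..#.. => .  t=2,i=18
  [3] ...## => #  t=0,i=2
  [2] ...#. => #  t=2,i=17
  [1] ....# => #  t=0,i=1
  [0] ..... => .  t=2,i=1
  bits 00010011010100111111000010101110 = 324268206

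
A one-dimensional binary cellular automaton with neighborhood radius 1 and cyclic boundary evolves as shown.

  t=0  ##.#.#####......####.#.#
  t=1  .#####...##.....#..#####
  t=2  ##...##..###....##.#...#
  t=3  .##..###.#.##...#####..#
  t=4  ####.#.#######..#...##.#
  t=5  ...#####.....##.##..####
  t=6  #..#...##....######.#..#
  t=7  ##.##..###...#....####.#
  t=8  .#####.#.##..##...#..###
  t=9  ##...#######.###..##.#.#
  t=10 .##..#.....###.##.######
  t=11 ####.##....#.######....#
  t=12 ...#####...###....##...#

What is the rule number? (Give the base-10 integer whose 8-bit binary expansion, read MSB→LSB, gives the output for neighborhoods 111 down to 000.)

124

  ###|.  b7=0 t=0,i=0
  ##.|#  b6=1 t=0,i=1
  #.#|#  b5=1 t=0,i=2
  #..|#  b4=1 t=0,i=10
  .##|#  b3=1 t=0,i=5
  .#.|#  b2=1 t=0,i=3
  ..#|.  b1=0 t=0,i=15
  ...|.  b0=0 t=0,i=11
  bits 01111100 = 124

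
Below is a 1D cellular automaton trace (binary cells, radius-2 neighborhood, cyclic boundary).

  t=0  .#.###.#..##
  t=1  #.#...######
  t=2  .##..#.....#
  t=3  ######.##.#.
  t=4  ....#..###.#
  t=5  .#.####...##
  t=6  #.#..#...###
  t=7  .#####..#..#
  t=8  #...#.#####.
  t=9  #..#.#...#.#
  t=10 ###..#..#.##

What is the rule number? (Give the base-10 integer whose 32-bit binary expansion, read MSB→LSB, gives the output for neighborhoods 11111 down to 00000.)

1180514909

  ##### -> .   bit 31 = 0  t=1,i=8
  ####. -> #   bit 30 = 1  t=1,i=11
  ###.# -> .   bit 29 = 0  t=0,i=5
  ###.. -> .   bit 28 = 0  t=5,i=6
  ##.## -> .   bit 27 = 0  t=3,i=6
  ##.#. -> #   bit 26 = 1  t=0,i=0
  ##..# -> #   bit 25 = 1  t=2,i=3
  ##... -> .   bit 24 = 0  t=5,i=7
  #.### -> .   bit 23 = 0  t=0,i=3
  #.##. -> #   bit 22 = 1  t=2,i=1
  #.#.# -> .   bit 21 = 0  t=0,i=1
  #.#.. -> #   bit 20 = 1  t=0,i=7
  #..## -> #   bit 19 = 1  t=0,i=9
  #..#. -> #   bit 18 = 1  t=2,i=4
  #...# -> .   bit 17 = 0  t=1,i=4
  #.... -> #   bit 16 = 1  t=2,i=7
  .#### -> .   bit 15 = 0  t=1,i=7
  .###. -> .   bit 14 = 0  t=0,i=4
  .##.# -> #   bit 13 = 1  t=0,i=11
  .##.. -> #   bit 12 = 1  t=2,i=2
  .#.## -> #   bit 11 = 1  t=0,i=2
  .#.#. -> .   bit 10 = 0  t=9,i=4
  .#..# -> #   bit 9 = 1  t=0,i=8
  .#... -> .   bit 8 = 0  t=1,i=3
  ..### -> .   bit 7 = 0  t=1,i=6
  ..##. -> #   bit 6 = 1  t=0,i=10
  ..#.# -> .   bit 5 = 0  t=2,i=11
  ..#.. -> #   bit 4 = 1  t=2,i=5
  ...## -> #   bit 3 = 1  t=1,i=5
  ...#. -> #   bit 2 = 1  t=2,i=10
  ....# -> .   bit 1 = 0  t=2,i=9
  ..... -> #   bit 0 = 1  t=2,i=8
  bits 01000110010111010011101001011101 = 1180514909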